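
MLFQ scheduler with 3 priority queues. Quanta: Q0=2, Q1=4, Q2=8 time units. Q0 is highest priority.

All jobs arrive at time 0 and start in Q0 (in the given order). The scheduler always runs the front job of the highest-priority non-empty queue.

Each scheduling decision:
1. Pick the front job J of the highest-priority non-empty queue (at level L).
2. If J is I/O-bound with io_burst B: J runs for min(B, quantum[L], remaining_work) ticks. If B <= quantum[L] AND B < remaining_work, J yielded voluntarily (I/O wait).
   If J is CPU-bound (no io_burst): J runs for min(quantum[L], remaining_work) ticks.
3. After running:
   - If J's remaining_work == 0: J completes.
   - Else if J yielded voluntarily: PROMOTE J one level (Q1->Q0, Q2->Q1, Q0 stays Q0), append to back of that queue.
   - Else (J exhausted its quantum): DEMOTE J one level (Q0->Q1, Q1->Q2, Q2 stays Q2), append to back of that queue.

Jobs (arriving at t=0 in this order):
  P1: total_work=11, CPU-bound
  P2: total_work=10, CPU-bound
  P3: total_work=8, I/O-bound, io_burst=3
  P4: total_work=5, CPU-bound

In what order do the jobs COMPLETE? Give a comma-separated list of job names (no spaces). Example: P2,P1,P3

t=0-2: P1@Q0 runs 2, rem=9, quantum used, demote→Q1. Q0=[P2,P3,P4] Q1=[P1] Q2=[]
t=2-4: P2@Q0 runs 2, rem=8, quantum used, demote→Q1. Q0=[P3,P4] Q1=[P1,P2] Q2=[]
t=4-6: P3@Q0 runs 2, rem=6, quantum used, demote→Q1. Q0=[P4] Q1=[P1,P2,P3] Q2=[]
t=6-8: P4@Q0 runs 2, rem=3, quantum used, demote→Q1. Q0=[] Q1=[P1,P2,P3,P4] Q2=[]
t=8-12: P1@Q1 runs 4, rem=5, quantum used, demote→Q2. Q0=[] Q1=[P2,P3,P4] Q2=[P1]
t=12-16: P2@Q1 runs 4, rem=4, quantum used, demote→Q2. Q0=[] Q1=[P3,P4] Q2=[P1,P2]
t=16-19: P3@Q1 runs 3, rem=3, I/O yield, promote→Q0. Q0=[P3] Q1=[P4] Q2=[P1,P2]
t=19-21: P3@Q0 runs 2, rem=1, quantum used, demote→Q1. Q0=[] Q1=[P4,P3] Q2=[P1,P2]
t=21-24: P4@Q1 runs 3, rem=0, completes. Q0=[] Q1=[P3] Q2=[P1,P2]
t=24-25: P3@Q1 runs 1, rem=0, completes. Q0=[] Q1=[] Q2=[P1,P2]
t=25-30: P1@Q2 runs 5, rem=0, completes. Q0=[] Q1=[] Q2=[P2]
t=30-34: P2@Q2 runs 4, rem=0, completes. Q0=[] Q1=[] Q2=[]

Answer: P4,P3,P1,P2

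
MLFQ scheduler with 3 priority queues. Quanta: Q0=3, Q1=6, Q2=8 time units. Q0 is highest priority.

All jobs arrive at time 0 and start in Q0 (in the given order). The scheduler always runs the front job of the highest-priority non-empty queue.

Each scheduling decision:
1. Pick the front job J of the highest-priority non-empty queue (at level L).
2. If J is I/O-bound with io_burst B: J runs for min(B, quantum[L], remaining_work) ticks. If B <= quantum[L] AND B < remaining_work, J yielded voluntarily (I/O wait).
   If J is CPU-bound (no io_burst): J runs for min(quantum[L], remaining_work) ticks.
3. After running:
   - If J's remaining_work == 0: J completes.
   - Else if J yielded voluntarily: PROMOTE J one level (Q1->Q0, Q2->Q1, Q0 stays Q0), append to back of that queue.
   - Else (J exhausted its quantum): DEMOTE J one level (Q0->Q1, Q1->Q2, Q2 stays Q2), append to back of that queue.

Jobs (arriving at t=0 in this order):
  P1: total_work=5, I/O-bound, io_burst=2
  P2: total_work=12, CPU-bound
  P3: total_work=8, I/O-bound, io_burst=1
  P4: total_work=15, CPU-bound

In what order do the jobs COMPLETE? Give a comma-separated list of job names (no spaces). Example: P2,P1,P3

t=0-2: P1@Q0 runs 2, rem=3, I/O yield, promote→Q0. Q0=[P2,P3,P4,P1] Q1=[] Q2=[]
t=2-5: P2@Q0 runs 3, rem=9, quantum used, demote→Q1. Q0=[P3,P4,P1] Q1=[P2] Q2=[]
t=5-6: P3@Q0 runs 1, rem=7, I/O yield, promote→Q0. Q0=[P4,P1,P3] Q1=[P2] Q2=[]
t=6-9: P4@Q0 runs 3, rem=12, quantum used, demote→Q1. Q0=[P1,P3] Q1=[P2,P4] Q2=[]
t=9-11: P1@Q0 runs 2, rem=1, I/O yield, promote→Q0. Q0=[P3,P1] Q1=[P2,P4] Q2=[]
t=11-12: P3@Q0 runs 1, rem=6, I/O yield, promote→Q0. Q0=[P1,P3] Q1=[P2,P4] Q2=[]
t=12-13: P1@Q0 runs 1, rem=0, completes. Q0=[P3] Q1=[P2,P4] Q2=[]
t=13-14: P3@Q0 runs 1, rem=5, I/O yield, promote→Q0. Q0=[P3] Q1=[P2,P4] Q2=[]
t=14-15: P3@Q0 runs 1, rem=4, I/O yield, promote→Q0. Q0=[P3] Q1=[P2,P4] Q2=[]
t=15-16: P3@Q0 runs 1, rem=3, I/O yield, promote→Q0. Q0=[P3] Q1=[P2,P4] Q2=[]
t=16-17: P3@Q0 runs 1, rem=2, I/O yield, promote→Q0. Q0=[P3] Q1=[P2,P4] Q2=[]
t=17-18: P3@Q0 runs 1, rem=1, I/O yield, promote→Q0. Q0=[P3] Q1=[P2,P4] Q2=[]
t=18-19: P3@Q0 runs 1, rem=0, completes. Q0=[] Q1=[P2,P4] Q2=[]
t=19-25: P2@Q1 runs 6, rem=3, quantum used, demote→Q2. Q0=[] Q1=[P4] Q2=[P2]
t=25-31: P4@Q1 runs 6, rem=6, quantum used, demote→Q2. Q0=[] Q1=[] Q2=[P2,P4]
t=31-34: P2@Q2 runs 3, rem=0, completes. Q0=[] Q1=[] Q2=[P4]
t=34-40: P4@Q2 runs 6, rem=0, completes. Q0=[] Q1=[] Q2=[]

Answer: P1,P3,P2,P4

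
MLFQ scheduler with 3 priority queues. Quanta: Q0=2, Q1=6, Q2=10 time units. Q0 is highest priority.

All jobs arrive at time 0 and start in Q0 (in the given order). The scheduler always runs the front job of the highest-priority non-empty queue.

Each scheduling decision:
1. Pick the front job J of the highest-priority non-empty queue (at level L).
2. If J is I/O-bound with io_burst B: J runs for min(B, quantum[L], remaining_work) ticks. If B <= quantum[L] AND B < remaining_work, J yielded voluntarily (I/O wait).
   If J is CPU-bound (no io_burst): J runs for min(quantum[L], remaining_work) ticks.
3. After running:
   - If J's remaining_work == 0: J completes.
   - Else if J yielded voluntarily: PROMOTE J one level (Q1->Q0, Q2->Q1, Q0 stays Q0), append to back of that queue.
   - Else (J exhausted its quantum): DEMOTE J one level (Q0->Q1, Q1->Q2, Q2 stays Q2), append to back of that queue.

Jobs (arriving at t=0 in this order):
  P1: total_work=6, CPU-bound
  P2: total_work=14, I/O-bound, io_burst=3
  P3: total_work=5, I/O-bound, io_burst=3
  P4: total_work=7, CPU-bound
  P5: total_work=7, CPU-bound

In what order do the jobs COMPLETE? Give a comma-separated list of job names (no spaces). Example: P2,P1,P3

Answer: P1,P3,P4,P5,P2

Derivation:
t=0-2: P1@Q0 runs 2, rem=4, quantum used, demote→Q1. Q0=[P2,P3,P4,P5] Q1=[P1] Q2=[]
t=2-4: P2@Q0 runs 2, rem=12, quantum used, demote→Q1. Q0=[P3,P4,P5] Q1=[P1,P2] Q2=[]
t=4-6: P3@Q0 runs 2, rem=3, quantum used, demote→Q1. Q0=[P4,P5] Q1=[P1,P2,P3] Q2=[]
t=6-8: P4@Q0 runs 2, rem=5, quantum used, demote→Q1. Q0=[P5] Q1=[P1,P2,P3,P4] Q2=[]
t=8-10: P5@Q0 runs 2, rem=5, quantum used, demote→Q1. Q0=[] Q1=[P1,P2,P3,P4,P5] Q2=[]
t=10-14: P1@Q1 runs 4, rem=0, completes. Q0=[] Q1=[P2,P3,P4,P5] Q2=[]
t=14-17: P2@Q1 runs 3, rem=9, I/O yield, promote→Q0. Q0=[P2] Q1=[P3,P4,P5] Q2=[]
t=17-19: P2@Q0 runs 2, rem=7, quantum used, demote→Q1. Q0=[] Q1=[P3,P4,P5,P2] Q2=[]
t=19-22: P3@Q1 runs 3, rem=0, completes. Q0=[] Q1=[P4,P5,P2] Q2=[]
t=22-27: P4@Q1 runs 5, rem=0, completes. Q0=[] Q1=[P5,P2] Q2=[]
t=27-32: P5@Q1 runs 5, rem=0, completes. Q0=[] Q1=[P2] Q2=[]
t=32-35: P2@Q1 runs 3, rem=4, I/O yield, promote→Q0. Q0=[P2] Q1=[] Q2=[]
t=35-37: P2@Q0 runs 2, rem=2, quantum used, demote→Q1. Q0=[] Q1=[P2] Q2=[]
t=37-39: P2@Q1 runs 2, rem=0, completes. Q0=[] Q1=[] Q2=[]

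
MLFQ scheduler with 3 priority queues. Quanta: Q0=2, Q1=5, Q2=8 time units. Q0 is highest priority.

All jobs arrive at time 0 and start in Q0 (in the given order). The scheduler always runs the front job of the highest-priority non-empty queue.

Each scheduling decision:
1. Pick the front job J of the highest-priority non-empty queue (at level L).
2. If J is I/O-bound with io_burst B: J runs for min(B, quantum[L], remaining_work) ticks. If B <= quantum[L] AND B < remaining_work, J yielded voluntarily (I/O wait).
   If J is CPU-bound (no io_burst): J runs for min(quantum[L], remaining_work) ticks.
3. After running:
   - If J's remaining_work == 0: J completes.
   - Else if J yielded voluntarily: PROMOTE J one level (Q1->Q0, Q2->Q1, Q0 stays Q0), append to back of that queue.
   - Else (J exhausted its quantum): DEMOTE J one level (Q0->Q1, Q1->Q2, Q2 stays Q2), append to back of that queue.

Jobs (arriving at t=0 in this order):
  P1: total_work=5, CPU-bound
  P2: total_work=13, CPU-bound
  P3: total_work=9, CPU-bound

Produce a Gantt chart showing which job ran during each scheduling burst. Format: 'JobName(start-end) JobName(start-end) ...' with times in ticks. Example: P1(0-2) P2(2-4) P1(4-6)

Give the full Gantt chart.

t=0-2: P1@Q0 runs 2, rem=3, quantum used, demote→Q1. Q0=[P2,P3] Q1=[P1] Q2=[]
t=2-4: P2@Q0 runs 2, rem=11, quantum used, demote→Q1. Q0=[P3] Q1=[P1,P2] Q2=[]
t=4-6: P3@Q0 runs 2, rem=7, quantum used, demote→Q1. Q0=[] Q1=[P1,P2,P3] Q2=[]
t=6-9: P1@Q1 runs 3, rem=0, completes. Q0=[] Q1=[P2,P3] Q2=[]
t=9-14: P2@Q1 runs 5, rem=6, quantum used, demote→Q2. Q0=[] Q1=[P3] Q2=[P2]
t=14-19: P3@Q1 runs 5, rem=2, quantum used, demote→Q2. Q0=[] Q1=[] Q2=[P2,P3]
t=19-25: P2@Q2 runs 6, rem=0, completes. Q0=[] Q1=[] Q2=[P3]
t=25-27: P3@Q2 runs 2, rem=0, completes. Q0=[] Q1=[] Q2=[]

Answer: P1(0-2) P2(2-4) P3(4-6) P1(6-9) P2(9-14) P3(14-19) P2(19-25) P3(25-27)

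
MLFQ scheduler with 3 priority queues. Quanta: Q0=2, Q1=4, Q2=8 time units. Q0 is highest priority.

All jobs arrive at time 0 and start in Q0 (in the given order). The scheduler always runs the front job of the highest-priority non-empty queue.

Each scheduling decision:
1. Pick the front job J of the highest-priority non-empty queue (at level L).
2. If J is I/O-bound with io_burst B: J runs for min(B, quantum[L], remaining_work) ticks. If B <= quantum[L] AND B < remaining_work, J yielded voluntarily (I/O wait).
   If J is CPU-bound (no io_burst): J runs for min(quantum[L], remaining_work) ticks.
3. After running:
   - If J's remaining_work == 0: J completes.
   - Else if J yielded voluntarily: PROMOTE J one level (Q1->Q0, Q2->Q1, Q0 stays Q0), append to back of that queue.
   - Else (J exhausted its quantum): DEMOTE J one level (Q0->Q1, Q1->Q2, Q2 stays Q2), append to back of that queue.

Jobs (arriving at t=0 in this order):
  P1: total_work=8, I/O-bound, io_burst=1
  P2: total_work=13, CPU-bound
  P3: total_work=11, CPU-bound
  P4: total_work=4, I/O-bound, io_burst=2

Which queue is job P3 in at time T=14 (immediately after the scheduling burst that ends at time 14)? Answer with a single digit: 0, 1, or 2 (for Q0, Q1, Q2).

t=0-1: P1@Q0 runs 1, rem=7, I/O yield, promote→Q0. Q0=[P2,P3,P4,P1] Q1=[] Q2=[]
t=1-3: P2@Q0 runs 2, rem=11, quantum used, demote→Q1. Q0=[P3,P4,P1] Q1=[P2] Q2=[]
t=3-5: P3@Q0 runs 2, rem=9, quantum used, demote→Q1. Q0=[P4,P1] Q1=[P2,P3] Q2=[]
t=5-7: P4@Q0 runs 2, rem=2, I/O yield, promote→Q0. Q0=[P1,P4] Q1=[P2,P3] Q2=[]
t=7-8: P1@Q0 runs 1, rem=6, I/O yield, promote→Q0. Q0=[P4,P1] Q1=[P2,P3] Q2=[]
t=8-10: P4@Q0 runs 2, rem=0, completes. Q0=[P1] Q1=[P2,P3] Q2=[]
t=10-11: P1@Q0 runs 1, rem=5, I/O yield, promote→Q0. Q0=[P1] Q1=[P2,P3] Q2=[]
t=11-12: P1@Q0 runs 1, rem=4, I/O yield, promote→Q0. Q0=[P1] Q1=[P2,P3] Q2=[]
t=12-13: P1@Q0 runs 1, rem=3, I/O yield, promote→Q0. Q0=[P1] Q1=[P2,P3] Q2=[]
t=13-14: P1@Q0 runs 1, rem=2, I/O yield, promote→Q0. Q0=[P1] Q1=[P2,P3] Q2=[]
t=14-15: P1@Q0 runs 1, rem=1, I/O yield, promote→Q0. Q0=[P1] Q1=[P2,P3] Q2=[]
t=15-16: P1@Q0 runs 1, rem=0, completes. Q0=[] Q1=[P2,P3] Q2=[]
t=16-20: P2@Q1 runs 4, rem=7, quantum used, demote→Q2. Q0=[] Q1=[P3] Q2=[P2]
t=20-24: P3@Q1 runs 4, rem=5, quantum used, demote→Q2. Q0=[] Q1=[] Q2=[P2,P3]
t=24-31: P2@Q2 runs 7, rem=0, completes. Q0=[] Q1=[] Q2=[P3]
t=31-36: P3@Q2 runs 5, rem=0, completes. Q0=[] Q1=[] Q2=[]

Answer: 1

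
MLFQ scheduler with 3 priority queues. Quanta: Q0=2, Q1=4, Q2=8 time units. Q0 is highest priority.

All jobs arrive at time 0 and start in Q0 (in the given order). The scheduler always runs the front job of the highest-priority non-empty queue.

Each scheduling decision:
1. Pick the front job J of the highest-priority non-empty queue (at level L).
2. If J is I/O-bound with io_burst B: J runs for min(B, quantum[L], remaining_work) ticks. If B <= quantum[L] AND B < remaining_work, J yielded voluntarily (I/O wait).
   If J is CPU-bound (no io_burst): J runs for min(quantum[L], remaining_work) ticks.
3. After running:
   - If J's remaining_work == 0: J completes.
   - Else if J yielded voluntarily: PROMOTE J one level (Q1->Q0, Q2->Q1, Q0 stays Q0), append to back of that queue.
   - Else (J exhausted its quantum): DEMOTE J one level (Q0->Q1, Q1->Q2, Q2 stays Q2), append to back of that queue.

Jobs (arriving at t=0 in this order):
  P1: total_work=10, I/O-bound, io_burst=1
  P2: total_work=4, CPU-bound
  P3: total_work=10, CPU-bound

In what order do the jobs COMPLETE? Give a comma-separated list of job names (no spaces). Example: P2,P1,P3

Answer: P1,P2,P3

Derivation:
t=0-1: P1@Q0 runs 1, rem=9, I/O yield, promote→Q0. Q0=[P2,P3,P1] Q1=[] Q2=[]
t=1-3: P2@Q0 runs 2, rem=2, quantum used, demote→Q1. Q0=[P3,P1] Q1=[P2] Q2=[]
t=3-5: P3@Q0 runs 2, rem=8, quantum used, demote→Q1. Q0=[P1] Q1=[P2,P3] Q2=[]
t=5-6: P1@Q0 runs 1, rem=8, I/O yield, promote→Q0. Q0=[P1] Q1=[P2,P3] Q2=[]
t=6-7: P1@Q0 runs 1, rem=7, I/O yield, promote→Q0. Q0=[P1] Q1=[P2,P3] Q2=[]
t=7-8: P1@Q0 runs 1, rem=6, I/O yield, promote→Q0. Q0=[P1] Q1=[P2,P3] Q2=[]
t=8-9: P1@Q0 runs 1, rem=5, I/O yield, promote→Q0. Q0=[P1] Q1=[P2,P3] Q2=[]
t=9-10: P1@Q0 runs 1, rem=4, I/O yield, promote→Q0. Q0=[P1] Q1=[P2,P3] Q2=[]
t=10-11: P1@Q0 runs 1, rem=3, I/O yield, promote→Q0. Q0=[P1] Q1=[P2,P3] Q2=[]
t=11-12: P1@Q0 runs 1, rem=2, I/O yield, promote→Q0. Q0=[P1] Q1=[P2,P3] Q2=[]
t=12-13: P1@Q0 runs 1, rem=1, I/O yield, promote→Q0. Q0=[P1] Q1=[P2,P3] Q2=[]
t=13-14: P1@Q0 runs 1, rem=0, completes. Q0=[] Q1=[P2,P3] Q2=[]
t=14-16: P2@Q1 runs 2, rem=0, completes. Q0=[] Q1=[P3] Q2=[]
t=16-20: P3@Q1 runs 4, rem=4, quantum used, demote→Q2. Q0=[] Q1=[] Q2=[P3]
t=20-24: P3@Q2 runs 4, rem=0, completes. Q0=[] Q1=[] Q2=[]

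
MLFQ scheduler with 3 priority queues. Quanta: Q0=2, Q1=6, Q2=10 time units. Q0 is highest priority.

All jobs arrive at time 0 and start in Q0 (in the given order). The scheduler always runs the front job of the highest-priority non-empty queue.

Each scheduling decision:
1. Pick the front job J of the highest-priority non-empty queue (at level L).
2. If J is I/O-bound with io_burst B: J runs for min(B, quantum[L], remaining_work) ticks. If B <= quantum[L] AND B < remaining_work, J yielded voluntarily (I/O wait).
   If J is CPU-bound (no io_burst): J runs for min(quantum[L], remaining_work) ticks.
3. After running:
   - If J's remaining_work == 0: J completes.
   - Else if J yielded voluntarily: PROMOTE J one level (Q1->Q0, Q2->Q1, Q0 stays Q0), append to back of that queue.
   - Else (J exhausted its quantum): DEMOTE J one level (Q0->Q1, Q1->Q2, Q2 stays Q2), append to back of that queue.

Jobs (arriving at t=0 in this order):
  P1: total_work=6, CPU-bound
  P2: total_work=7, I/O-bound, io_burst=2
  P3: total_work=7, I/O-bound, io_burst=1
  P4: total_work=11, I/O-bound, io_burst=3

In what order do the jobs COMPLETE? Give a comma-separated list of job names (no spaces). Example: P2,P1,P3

t=0-2: P1@Q0 runs 2, rem=4, quantum used, demote→Q1. Q0=[P2,P3,P4] Q1=[P1] Q2=[]
t=2-4: P2@Q0 runs 2, rem=5, I/O yield, promote→Q0. Q0=[P3,P4,P2] Q1=[P1] Q2=[]
t=4-5: P3@Q0 runs 1, rem=6, I/O yield, promote→Q0. Q0=[P4,P2,P3] Q1=[P1] Q2=[]
t=5-7: P4@Q0 runs 2, rem=9, quantum used, demote→Q1. Q0=[P2,P3] Q1=[P1,P4] Q2=[]
t=7-9: P2@Q0 runs 2, rem=3, I/O yield, promote→Q0. Q0=[P3,P2] Q1=[P1,P4] Q2=[]
t=9-10: P3@Q0 runs 1, rem=5, I/O yield, promote→Q0. Q0=[P2,P3] Q1=[P1,P4] Q2=[]
t=10-12: P2@Q0 runs 2, rem=1, I/O yield, promote→Q0. Q0=[P3,P2] Q1=[P1,P4] Q2=[]
t=12-13: P3@Q0 runs 1, rem=4, I/O yield, promote→Q0. Q0=[P2,P3] Q1=[P1,P4] Q2=[]
t=13-14: P2@Q0 runs 1, rem=0, completes. Q0=[P3] Q1=[P1,P4] Q2=[]
t=14-15: P3@Q0 runs 1, rem=3, I/O yield, promote→Q0. Q0=[P3] Q1=[P1,P4] Q2=[]
t=15-16: P3@Q0 runs 1, rem=2, I/O yield, promote→Q0. Q0=[P3] Q1=[P1,P4] Q2=[]
t=16-17: P3@Q0 runs 1, rem=1, I/O yield, promote→Q0. Q0=[P3] Q1=[P1,P4] Q2=[]
t=17-18: P3@Q0 runs 1, rem=0, completes. Q0=[] Q1=[P1,P4] Q2=[]
t=18-22: P1@Q1 runs 4, rem=0, completes. Q0=[] Q1=[P4] Q2=[]
t=22-25: P4@Q1 runs 3, rem=6, I/O yield, promote→Q0. Q0=[P4] Q1=[] Q2=[]
t=25-27: P4@Q0 runs 2, rem=4, quantum used, demote→Q1. Q0=[] Q1=[P4] Q2=[]
t=27-30: P4@Q1 runs 3, rem=1, I/O yield, promote→Q0. Q0=[P4] Q1=[] Q2=[]
t=30-31: P4@Q0 runs 1, rem=0, completes. Q0=[] Q1=[] Q2=[]

Answer: P2,P3,P1,P4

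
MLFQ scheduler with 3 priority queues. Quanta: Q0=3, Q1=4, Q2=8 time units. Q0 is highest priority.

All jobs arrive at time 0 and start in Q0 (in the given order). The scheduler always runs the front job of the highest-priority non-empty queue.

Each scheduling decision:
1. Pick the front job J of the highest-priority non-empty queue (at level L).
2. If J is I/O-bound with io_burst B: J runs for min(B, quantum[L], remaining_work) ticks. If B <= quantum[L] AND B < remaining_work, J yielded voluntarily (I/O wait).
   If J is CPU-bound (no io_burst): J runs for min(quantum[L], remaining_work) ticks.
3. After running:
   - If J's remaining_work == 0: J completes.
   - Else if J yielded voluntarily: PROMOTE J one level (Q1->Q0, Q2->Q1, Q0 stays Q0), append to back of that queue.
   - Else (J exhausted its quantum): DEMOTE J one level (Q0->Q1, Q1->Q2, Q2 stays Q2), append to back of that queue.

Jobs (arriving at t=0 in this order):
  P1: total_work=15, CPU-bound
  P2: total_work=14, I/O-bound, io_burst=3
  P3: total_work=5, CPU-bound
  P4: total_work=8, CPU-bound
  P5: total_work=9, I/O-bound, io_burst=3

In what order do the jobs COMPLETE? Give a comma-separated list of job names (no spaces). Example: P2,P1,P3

Answer: P5,P2,P3,P1,P4

Derivation:
t=0-3: P1@Q0 runs 3, rem=12, quantum used, demote→Q1. Q0=[P2,P3,P4,P5] Q1=[P1] Q2=[]
t=3-6: P2@Q0 runs 3, rem=11, I/O yield, promote→Q0. Q0=[P3,P4,P5,P2] Q1=[P1] Q2=[]
t=6-9: P3@Q0 runs 3, rem=2, quantum used, demote→Q1. Q0=[P4,P5,P2] Q1=[P1,P3] Q2=[]
t=9-12: P4@Q0 runs 3, rem=5, quantum used, demote→Q1. Q0=[P5,P2] Q1=[P1,P3,P4] Q2=[]
t=12-15: P5@Q0 runs 3, rem=6, I/O yield, promote→Q0. Q0=[P2,P5] Q1=[P1,P3,P4] Q2=[]
t=15-18: P2@Q0 runs 3, rem=8, I/O yield, promote→Q0. Q0=[P5,P2] Q1=[P1,P3,P4] Q2=[]
t=18-21: P5@Q0 runs 3, rem=3, I/O yield, promote→Q0. Q0=[P2,P5] Q1=[P1,P3,P4] Q2=[]
t=21-24: P2@Q0 runs 3, rem=5, I/O yield, promote→Q0. Q0=[P5,P2] Q1=[P1,P3,P4] Q2=[]
t=24-27: P5@Q0 runs 3, rem=0, completes. Q0=[P2] Q1=[P1,P3,P4] Q2=[]
t=27-30: P2@Q0 runs 3, rem=2, I/O yield, promote→Q0. Q0=[P2] Q1=[P1,P3,P4] Q2=[]
t=30-32: P2@Q0 runs 2, rem=0, completes. Q0=[] Q1=[P1,P3,P4] Q2=[]
t=32-36: P1@Q1 runs 4, rem=8, quantum used, demote→Q2. Q0=[] Q1=[P3,P4] Q2=[P1]
t=36-38: P3@Q1 runs 2, rem=0, completes. Q0=[] Q1=[P4] Q2=[P1]
t=38-42: P4@Q1 runs 4, rem=1, quantum used, demote→Q2. Q0=[] Q1=[] Q2=[P1,P4]
t=42-50: P1@Q2 runs 8, rem=0, completes. Q0=[] Q1=[] Q2=[P4]
t=50-51: P4@Q2 runs 1, rem=0, completes. Q0=[] Q1=[] Q2=[]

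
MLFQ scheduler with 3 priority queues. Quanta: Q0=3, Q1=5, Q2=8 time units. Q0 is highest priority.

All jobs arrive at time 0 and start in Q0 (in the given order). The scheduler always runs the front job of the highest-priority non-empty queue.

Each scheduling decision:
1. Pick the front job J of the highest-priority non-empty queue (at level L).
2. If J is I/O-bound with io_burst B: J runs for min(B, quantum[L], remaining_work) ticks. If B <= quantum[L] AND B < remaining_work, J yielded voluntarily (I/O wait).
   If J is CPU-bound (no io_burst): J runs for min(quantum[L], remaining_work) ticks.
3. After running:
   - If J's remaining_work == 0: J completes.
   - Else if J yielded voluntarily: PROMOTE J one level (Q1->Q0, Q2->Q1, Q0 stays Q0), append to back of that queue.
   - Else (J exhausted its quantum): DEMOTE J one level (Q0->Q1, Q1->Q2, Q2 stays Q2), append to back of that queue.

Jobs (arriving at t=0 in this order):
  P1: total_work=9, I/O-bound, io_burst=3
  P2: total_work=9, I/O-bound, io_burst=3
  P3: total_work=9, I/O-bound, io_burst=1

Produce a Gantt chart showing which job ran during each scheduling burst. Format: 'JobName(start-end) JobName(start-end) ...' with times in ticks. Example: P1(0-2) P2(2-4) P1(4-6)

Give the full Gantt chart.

Answer: P1(0-3) P2(3-6) P3(6-7) P1(7-10) P2(10-13) P3(13-14) P1(14-17) P2(17-20) P3(20-21) P3(21-22) P3(22-23) P3(23-24) P3(24-25) P3(25-26) P3(26-27)

Derivation:
t=0-3: P1@Q0 runs 3, rem=6, I/O yield, promote→Q0. Q0=[P2,P3,P1] Q1=[] Q2=[]
t=3-6: P2@Q0 runs 3, rem=6, I/O yield, promote→Q0. Q0=[P3,P1,P2] Q1=[] Q2=[]
t=6-7: P3@Q0 runs 1, rem=8, I/O yield, promote→Q0. Q0=[P1,P2,P3] Q1=[] Q2=[]
t=7-10: P1@Q0 runs 3, rem=3, I/O yield, promote→Q0. Q0=[P2,P3,P1] Q1=[] Q2=[]
t=10-13: P2@Q0 runs 3, rem=3, I/O yield, promote→Q0. Q0=[P3,P1,P2] Q1=[] Q2=[]
t=13-14: P3@Q0 runs 1, rem=7, I/O yield, promote→Q0. Q0=[P1,P2,P3] Q1=[] Q2=[]
t=14-17: P1@Q0 runs 3, rem=0, completes. Q0=[P2,P3] Q1=[] Q2=[]
t=17-20: P2@Q0 runs 3, rem=0, completes. Q0=[P3] Q1=[] Q2=[]
t=20-21: P3@Q0 runs 1, rem=6, I/O yield, promote→Q0. Q0=[P3] Q1=[] Q2=[]
t=21-22: P3@Q0 runs 1, rem=5, I/O yield, promote→Q0. Q0=[P3] Q1=[] Q2=[]
t=22-23: P3@Q0 runs 1, rem=4, I/O yield, promote→Q0. Q0=[P3] Q1=[] Q2=[]
t=23-24: P3@Q0 runs 1, rem=3, I/O yield, promote→Q0. Q0=[P3] Q1=[] Q2=[]
t=24-25: P3@Q0 runs 1, rem=2, I/O yield, promote→Q0. Q0=[P3] Q1=[] Q2=[]
t=25-26: P3@Q0 runs 1, rem=1, I/O yield, promote→Q0. Q0=[P3] Q1=[] Q2=[]
t=26-27: P3@Q0 runs 1, rem=0, completes. Q0=[] Q1=[] Q2=[]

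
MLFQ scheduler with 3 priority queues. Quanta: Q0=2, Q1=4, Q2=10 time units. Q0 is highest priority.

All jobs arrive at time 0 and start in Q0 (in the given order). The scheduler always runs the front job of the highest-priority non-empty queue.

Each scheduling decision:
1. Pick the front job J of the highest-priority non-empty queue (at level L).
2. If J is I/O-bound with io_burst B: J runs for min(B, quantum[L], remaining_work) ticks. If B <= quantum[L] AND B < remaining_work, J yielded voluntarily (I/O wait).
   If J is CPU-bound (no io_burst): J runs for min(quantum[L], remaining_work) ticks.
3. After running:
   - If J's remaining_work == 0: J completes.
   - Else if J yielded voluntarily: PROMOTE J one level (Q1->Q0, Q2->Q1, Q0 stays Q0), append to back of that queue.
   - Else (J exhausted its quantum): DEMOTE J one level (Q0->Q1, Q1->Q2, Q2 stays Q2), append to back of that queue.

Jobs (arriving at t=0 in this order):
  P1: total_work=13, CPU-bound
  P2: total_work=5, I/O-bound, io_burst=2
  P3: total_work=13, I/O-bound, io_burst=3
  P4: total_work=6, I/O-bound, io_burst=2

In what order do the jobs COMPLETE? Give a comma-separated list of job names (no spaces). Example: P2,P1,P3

t=0-2: P1@Q0 runs 2, rem=11, quantum used, demote→Q1. Q0=[P2,P3,P4] Q1=[P1] Q2=[]
t=2-4: P2@Q0 runs 2, rem=3, I/O yield, promote→Q0. Q0=[P3,P4,P2] Q1=[P1] Q2=[]
t=4-6: P3@Q0 runs 2, rem=11, quantum used, demote→Q1. Q0=[P4,P2] Q1=[P1,P3] Q2=[]
t=6-8: P4@Q0 runs 2, rem=4, I/O yield, promote→Q0. Q0=[P2,P4] Q1=[P1,P3] Q2=[]
t=8-10: P2@Q0 runs 2, rem=1, I/O yield, promote→Q0. Q0=[P4,P2] Q1=[P1,P3] Q2=[]
t=10-12: P4@Q0 runs 2, rem=2, I/O yield, promote→Q0. Q0=[P2,P4] Q1=[P1,P3] Q2=[]
t=12-13: P2@Q0 runs 1, rem=0, completes. Q0=[P4] Q1=[P1,P3] Q2=[]
t=13-15: P4@Q0 runs 2, rem=0, completes. Q0=[] Q1=[P1,P3] Q2=[]
t=15-19: P1@Q1 runs 4, rem=7, quantum used, demote→Q2. Q0=[] Q1=[P3] Q2=[P1]
t=19-22: P3@Q1 runs 3, rem=8, I/O yield, promote→Q0. Q0=[P3] Q1=[] Q2=[P1]
t=22-24: P3@Q0 runs 2, rem=6, quantum used, demote→Q1. Q0=[] Q1=[P3] Q2=[P1]
t=24-27: P3@Q1 runs 3, rem=3, I/O yield, promote→Q0. Q0=[P3] Q1=[] Q2=[P1]
t=27-29: P3@Q0 runs 2, rem=1, quantum used, demote→Q1. Q0=[] Q1=[P3] Q2=[P1]
t=29-30: P3@Q1 runs 1, rem=0, completes. Q0=[] Q1=[] Q2=[P1]
t=30-37: P1@Q2 runs 7, rem=0, completes. Q0=[] Q1=[] Q2=[]

Answer: P2,P4,P3,P1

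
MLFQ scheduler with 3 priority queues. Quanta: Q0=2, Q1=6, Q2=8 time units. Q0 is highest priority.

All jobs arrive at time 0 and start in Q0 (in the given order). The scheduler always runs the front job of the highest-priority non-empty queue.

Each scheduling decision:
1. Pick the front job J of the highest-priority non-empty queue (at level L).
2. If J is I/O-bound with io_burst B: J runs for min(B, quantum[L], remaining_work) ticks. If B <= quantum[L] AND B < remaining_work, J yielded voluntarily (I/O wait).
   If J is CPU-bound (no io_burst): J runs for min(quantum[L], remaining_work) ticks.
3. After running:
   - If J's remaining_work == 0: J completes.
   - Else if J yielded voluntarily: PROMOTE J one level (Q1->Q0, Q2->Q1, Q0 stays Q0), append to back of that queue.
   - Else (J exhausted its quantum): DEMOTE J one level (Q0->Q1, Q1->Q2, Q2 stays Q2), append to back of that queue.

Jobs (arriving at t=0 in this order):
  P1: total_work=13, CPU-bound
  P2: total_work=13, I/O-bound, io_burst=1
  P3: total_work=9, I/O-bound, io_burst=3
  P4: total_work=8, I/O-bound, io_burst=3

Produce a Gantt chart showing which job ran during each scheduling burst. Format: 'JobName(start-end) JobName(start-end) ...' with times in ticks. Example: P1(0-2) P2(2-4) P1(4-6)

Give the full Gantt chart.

Answer: P1(0-2) P2(2-3) P3(3-5) P4(5-7) P2(7-8) P2(8-9) P2(9-10) P2(10-11) P2(11-12) P2(12-13) P2(13-14) P2(14-15) P2(15-16) P2(16-17) P2(17-18) P2(18-19) P1(19-25) P3(25-28) P3(28-30) P4(30-33) P4(33-35) P3(35-37) P4(37-38) P1(38-43)

Derivation:
t=0-2: P1@Q0 runs 2, rem=11, quantum used, demote→Q1. Q0=[P2,P3,P4] Q1=[P1] Q2=[]
t=2-3: P2@Q0 runs 1, rem=12, I/O yield, promote→Q0. Q0=[P3,P4,P2] Q1=[P1] Q2=[]
t=3-5: P3@Q0 runs 2, rem=7, quantum used, demote→Q1. Q0=[P4,P2] Q1=[P1,P3] Q2=[]
t=5-7: P4@Q0 runs 2, rem=6, quantum used, demote→Q1. Q0=[P2] Q1=[P1,P3,P4] Q2=[]
t=7-8: P2@Q0 runs 1, rem=11, I/O yield, promote→Q0. Q0=[P2] Q1=[P1,P3,P4] Q2=[]
t=8-9: P2@Q0 runs 1, rem=10, I/O yield, promote→Q0. Q0=[P2] Q1=[P1,P3,P4] Q2=[]
t=9-10: P2@Q0 runs 1, rem=9, I/O yield, promote→Q0. Q0=[P2] Q1=[P1,P3,P4] Q2=[]
t=10-11: P2@Q0 runs 1, rem=8, I/O yield, promote→Q0. Q0=[P2] Q1=[P1,P3,P4] Q2=[]
t=11-12: P2@Q0 runs 1, rem=7, I/O yield, promote→Q0. Q0=[P2] Q1=[P1,P3,P4] Q2=[]
t=12-13: P2@Q0 runs 1, rem=6, I/O yield, promote→Q0. Q0=[P2] Q1=[P1,P3,P4] Q2=[]
t=13-14: P2@Q0 runs 1, rem=5, I/O yield, promote→Q0. Q0=[P2] Q1=[P1,P3,P4] Q2=[]
t=14-15: P2@Q0 runs 1, rem=4, I/O yield, promote→Q0. Q0=[P2] Q1=[P1,P3,P4] Q2=[]
t=15-16: P2@Q0 runs 1, rem=3, I/O yield, promote→Q0. Q0=[P2] Q1=[P1,P3,P4] Q2=[]
t=16-17: P2@Q0 runs 1, rem=2, I/O yield, promote→Q0. Q0=[P2] Q1=[P1,P3,P4] Q2=[]
t=17-18: P2@Q0 runs 1, rem=1, I/O yield, promote→Q0. Q0=[P2] Q1=[P1,P3,P4] Q2=[]
t=18-19: P2@Q0 runs 1, rem=0, completes. Q0=[] Q1=[P1,P3,P4] Q2=[]
t=19-25: P1@Q1 runs 6, rem=5, quantum used, demote→Q2. Q0=[] Q1=[P3,P4] Q2=[P1]
t=25-28: P3@Q1 runs 3, rem=4, I/O yield, promote→Q0. Q0=[P3] Q1=[P4] Q2=[P1]
t=28-30: P3@Q0 runs 2, rem=2, quantum used, demote→Q1. Q0=[] Q1=[P4,P3] Q2=[P1]
t=30-33: P4@Q1 runs 3, rem=3, I/O yield, promote→Q0. Q0=[P4] Q1=[P3] Q2=[P1]
t=33-35: P4@Q0 runs 2, rem=1, quantum used, demote→Q1. Q0=[] Q1=[P3,P4] Q2=[P1]
t=35-37: P3@Q1 runs 2, rem=0, completes. Q0=[] Q1=[P4] Q2=[P1]
t=37-38: P4@Q1 runs 1, rem=0, completes. Q0=[] Q1=[] Q2=[P1]
t=38-43: P1@Q2 runs 5, rem=0, completes. Q0=[] Q1=[] Q2=[]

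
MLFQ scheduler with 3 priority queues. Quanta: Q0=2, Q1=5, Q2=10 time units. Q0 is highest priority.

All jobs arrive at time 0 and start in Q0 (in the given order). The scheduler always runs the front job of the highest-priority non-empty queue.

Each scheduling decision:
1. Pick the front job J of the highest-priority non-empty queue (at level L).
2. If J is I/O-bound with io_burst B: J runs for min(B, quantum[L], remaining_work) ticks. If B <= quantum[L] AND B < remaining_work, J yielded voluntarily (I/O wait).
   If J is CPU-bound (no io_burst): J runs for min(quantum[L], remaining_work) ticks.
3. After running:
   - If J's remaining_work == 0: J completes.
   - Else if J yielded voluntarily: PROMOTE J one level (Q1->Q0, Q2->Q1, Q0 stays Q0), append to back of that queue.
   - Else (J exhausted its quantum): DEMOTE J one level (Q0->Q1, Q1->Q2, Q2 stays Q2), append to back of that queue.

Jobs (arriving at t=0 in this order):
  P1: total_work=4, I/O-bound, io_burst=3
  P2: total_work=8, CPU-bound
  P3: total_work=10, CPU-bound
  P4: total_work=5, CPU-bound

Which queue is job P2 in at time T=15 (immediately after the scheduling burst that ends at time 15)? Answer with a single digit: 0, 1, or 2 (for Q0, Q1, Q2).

t=0-2: P1@Q0 runs 2, rem=2, quantum used, demote→Q1. Q0=[P2,P3,P4] Q1=[P1] Q2=[]
t=2-4: P2@Q0 runs 2, rem=6, quantum used, demote→Q1. Q0=[P3,P4] Q1=[P1,P2] Q2=[]
t=4-6: P3@Q0 runs 2, rem=8, quantum used, demote→Q1. Q0=[P4] Q1=[P1,P2,P3] Q2=[]
t=6-8: P4@Q0 runs 2, rem=3, quantum used, demote→Q1. Q0=[] Q1=[P1,P2,P3,P4] Q2=[]
t=8-10: P1@Q1 runs 2, rem=0, completes. Q0=[] Q1=[P2,P3,P4] Q2=[]
t=10-15: P2@Q1 runs 5, rem=1, quantum used, demote→Q2. Q0=[] Q1=[P3,P4] Q2=[P2]
t=15-20: P3@Q1 runs 5, rem=3, quantum used, demote→Q2. Q0=[] Q1=[P4] Q2=[P2,P3]
t=20-23: P4@Q1 runs 3, rem=0, completes. Q0=[] Q1=[] Q2=[P2,P3]
t=23-24: P2@Q2 runs 1, rem=0, completes. Q0=[] Q1=[] Q2=[P3]
t=24-27: P3@Q2 runs 3, rem=0, completes. Q0=[] Q1=[] Q2=[]

Answer: 2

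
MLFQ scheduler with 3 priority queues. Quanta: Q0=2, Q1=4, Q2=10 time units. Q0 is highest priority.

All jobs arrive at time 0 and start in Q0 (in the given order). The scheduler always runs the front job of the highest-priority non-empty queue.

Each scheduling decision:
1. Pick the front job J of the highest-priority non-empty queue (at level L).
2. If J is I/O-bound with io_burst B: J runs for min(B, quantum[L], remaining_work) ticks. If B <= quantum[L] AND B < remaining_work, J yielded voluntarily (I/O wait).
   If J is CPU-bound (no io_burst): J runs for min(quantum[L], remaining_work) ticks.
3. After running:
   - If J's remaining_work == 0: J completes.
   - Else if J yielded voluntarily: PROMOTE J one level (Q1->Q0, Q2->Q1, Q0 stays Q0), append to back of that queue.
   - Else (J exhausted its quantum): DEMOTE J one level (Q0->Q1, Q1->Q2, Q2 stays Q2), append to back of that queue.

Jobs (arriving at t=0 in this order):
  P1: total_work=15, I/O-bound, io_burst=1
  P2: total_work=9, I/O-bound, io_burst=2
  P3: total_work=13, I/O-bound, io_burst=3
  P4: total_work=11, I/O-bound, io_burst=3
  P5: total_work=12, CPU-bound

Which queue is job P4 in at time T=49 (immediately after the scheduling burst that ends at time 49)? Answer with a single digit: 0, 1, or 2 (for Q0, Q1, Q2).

t=0-1: P1@Q0 runs 1, rem=14, I/O yield, promote→Q0. Q0=[P2,P3,P4,P5,P1] Q1=[] Q2=[]
t=1-3: P2@Q0 runs 2, rem=7, I/O yield, promote→Q0. Q0=[P3,P4,P5,P1,P2] Q1=[] Q2=[]
t=3-5: P3@Q0 runs 2, rem=11, quantum used, demote→Q1. Q0=[P4,P5,P1,P2] Q1=[P3] Q2=[]
t=5-7: P4@Q0 runs 2, rem=9, quantum used, demote→Q1. Q0=[P5,P1,P2] Q1=[P3,P4] Q2=[]
t=7-9: P5@Q0 runs 2, rem=10, quantum used, demote→Q1. Q0=[P1,P2] Q1=[P3,P4,P5] Q2=[]
t=9-10: P1@Q0 runs 1, rem=13, I/O yield, promote→Q0. Q0=[P2,P1] Q1=[P3,P4,P5] Q2=[]
t=10-12: P2@Q0 runs 2, rem=5, I/O yield, promote→Q0. Q0=[P1,P2] Q1=[P3,P4,P5] Q2=[]
t=12-13: P1@Q0 runs 1, rem=12, I/O yield, promote→Q0. Q0=[P2,P1] Q1=[P3,P4,P5] Q2=[]
t=13-15: P2@Q0 runs 2, rem=3, I/O yield, promote→Q0. Q0=[P1,P2] Q1=[P3,P4,P5] Q2=[]
t=15-16: P1@Q0 runs 1, rem=11, I/O yield, promote→Q0. Q0=[P2,P1] Q1=[P3,P4,P5] Q2=[]
t=16-18: P2@Q0 runs 2, rem=1, I/O yield, promote→Q0. Q0=[P1,P2] Q1=[P3,P4,P5] Q2=[]
t=18-19: P1@Q0 runs 1, rem=10, I/O yield, promote→Q0. Q0=[P2,P1] Q1=[P3,P4,P5] Q2=[]
t=19-20: P2@Q0 runs 1, rem=0, completes. Q0=[P1] Q1=[P3,P4,P5] Q2=[]
t=20-21: P1@Q0 runs 1, rem=9, I/O yield, promote→Q0. Q0=[P1] Q1=[P3,P4,P5] Q2=[]
t=21-22: P1@Q0 runs 1, rem=8, I/O yield, promote→Q0. Q0=[P1] Q1=[P3,P4,P5] Q2=[]
t=22-23: P1@Q0 runs 1, rem=7, I/O yield, promote→Q0. Q0=[P1] Q1=[P3,P4,P5] Q2=[]
t=23-24: P1@Q0 runs 1, rem=6, I/O yield, promote→Q0. Q0=[P1] Q1=[P3,P4,P5] Q2=[]
t=24-25: P1@Q0 runs 1, rem=5, I/O yield, promote→Q0. Q0=[P1] Q1=[P3,P4,P5] Q2=[]
t=25-26: P1@Q0 runs 1, rem=4, I/O yield, promote→Q0. Q0=[P1] Q1=[P3,P4,P5] Q2=[]
t=26-27: P1@Q0 runs 1, rem=3, I/O yield, promote→Q0. Q0=[P1] Q1=[P3,P4,P5] Q2=[]
t=27-28: P1@Q0 runs 1, rem=2, I/O yield, promote→Q0. Q0=[P1] Q1=[P3,P4,P5] Q2=[]
t=28-29: P1@Q0 runs 1, rem=1, I/O yield, promote→Q0. Q0=[P1] Q1=[P3,P4,P5] Q2=[]
t=29-30: P1@Q0 runs 1, rem=0, completes. Q0=[] Q1=[P3,P4,P5] Q2=[]
t=30-33: P3@Q1 runs 3, rem=8, I/O yield, promote→Q0. Q0=[P3] Q1=[P4,P5] Q2=[]
t=33-35: P3@Q0 runs 2, rem=6, quantum used, demote→Q1. Q0=[] Q1=[P4,P5,P3] Q2=[]
t=35-38: P4@Q1 runs 3, rem=6, I/O yield, promote→Q0. Q0=[P4] Q1=[P5,P3] Q2=[]
t=38-40: P4@Q0 runs 2, rem=4, quantum used, demote→Q1. Q0=[] Q1=[P5,P3,P4] Q2=[]
t=40-44: P5@Q1 runs 4, rem=6, quantum used, demote→Q2. Q0=[] Q1=[P3,P4] Q2=[P5]
t=44-47: P3@Q1 runs 3, rem=3, I/O yield, promote→Q0. Q0=[P3] Q1=[P4] Q2=[P5]
t=47-49: P3@Q0 runs 2, rem=1, quantum used, demote→Q1. Q0=[] Q1=[P4,P3] Q2=[P5]
t=49-52: P4@Q1 runs 3, rem=1, I/O yield, promote→Q0. Q0=[P4] Q1=[P3] Q2=[P5]
t=52-53: P4@Q0 runs 1, rem=0, completes. Q0=[] Q1=[P3] Q2=[P5]
t=53-54: P3@Q1 runs 1, rem=0, completes. Q0=[] Q1=[] Q2=[P5]
t=54-60: P5@Q2 runs 6, rem=0, completes. Q0=[] Q1=[] Q2=[]

Answer: 1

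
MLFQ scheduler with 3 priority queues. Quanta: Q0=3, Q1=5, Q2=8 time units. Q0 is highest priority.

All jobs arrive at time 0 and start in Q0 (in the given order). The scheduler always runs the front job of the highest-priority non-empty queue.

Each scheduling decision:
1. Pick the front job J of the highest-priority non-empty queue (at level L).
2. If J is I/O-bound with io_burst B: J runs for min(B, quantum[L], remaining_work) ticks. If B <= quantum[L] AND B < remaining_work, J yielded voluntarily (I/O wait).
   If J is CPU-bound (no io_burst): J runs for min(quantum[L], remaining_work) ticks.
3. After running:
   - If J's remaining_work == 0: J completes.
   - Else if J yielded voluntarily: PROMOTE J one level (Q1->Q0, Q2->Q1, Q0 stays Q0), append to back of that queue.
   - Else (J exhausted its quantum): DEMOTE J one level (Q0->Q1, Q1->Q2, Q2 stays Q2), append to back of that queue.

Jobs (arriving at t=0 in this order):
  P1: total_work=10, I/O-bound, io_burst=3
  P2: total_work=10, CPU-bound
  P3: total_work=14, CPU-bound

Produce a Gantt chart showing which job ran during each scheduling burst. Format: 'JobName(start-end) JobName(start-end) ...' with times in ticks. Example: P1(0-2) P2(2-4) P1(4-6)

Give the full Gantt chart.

Answer: P1(0-3) P2(3-6) P3(6-9) P1(9-12) P1(12-15) P1(15-16) P2(16-21) P3(21-26) P2(26-28) P3(28-34)

Derivation:
t=0-3: P1@Q0 runs 3, rem=7, I/O yield, promote→Q0. Q0=[P2,P3,P1] Q1=[] Q2=[]
t=3-6: P2@Q0 runs 3, rem=7, quantum used, demote→Q1. Q0=[P3,P1] Q1=[P2] Q2=[]
t=6-9: P3@Q0 runs 3, rem=11, quantum used, demote→Q1. Q0=[P1] Q1=[P2,P3] Q2=[]
t=9-12: P1@Q0 runs 3, rem=4, I/O yield, promote→Q0. Q0=[P1] Q1=[P2,P3] Q2=[]
t=12-15: P1@Q0 runs 3, rem=1, I/O yield, promote→Q0. Q0=[P1] Q1=[P2,P3] Q2=[]
t=15-16: P1@Q0 runs 1, rem=0, completes. Q0=[] Q1=[P2,P3] Q2=[]
t=16-21: P2@Q1 runs 5, rem=2, quantum used, demote→Q2. Q0=[] Q1=[P3] Q2=[P2]
t=21-26: P3@Q1 runs 5, rem=6, quantum used, demote→Q2. Q0=[] Q1=[] Q2=[P2,P3]
t=26-28: P2@Q2 runs 2, rem=0, completes. Q0=[] Q1=[] Q2=[P3]
t=28-34: P3@Q2 runs 6, rem=0, completes. Q0=[] Q1=[] Q2=[]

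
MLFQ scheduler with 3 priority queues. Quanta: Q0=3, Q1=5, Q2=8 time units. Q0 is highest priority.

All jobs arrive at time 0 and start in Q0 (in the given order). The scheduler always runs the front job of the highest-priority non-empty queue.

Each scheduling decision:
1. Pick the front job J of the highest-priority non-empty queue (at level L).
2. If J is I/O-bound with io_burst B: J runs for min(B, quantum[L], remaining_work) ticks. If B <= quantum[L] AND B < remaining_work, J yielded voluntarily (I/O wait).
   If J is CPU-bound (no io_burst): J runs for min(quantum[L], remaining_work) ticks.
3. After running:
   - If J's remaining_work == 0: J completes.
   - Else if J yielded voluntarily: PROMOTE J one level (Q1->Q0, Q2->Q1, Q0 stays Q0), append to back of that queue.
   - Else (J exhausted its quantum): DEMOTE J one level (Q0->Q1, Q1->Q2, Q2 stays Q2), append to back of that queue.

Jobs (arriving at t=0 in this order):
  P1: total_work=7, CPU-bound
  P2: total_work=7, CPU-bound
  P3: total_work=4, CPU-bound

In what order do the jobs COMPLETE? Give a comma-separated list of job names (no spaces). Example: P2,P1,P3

Answer: P1,P2,P3

Derivation:
t=0-3: P1@Q0 runs 3, rem=4, quantum used, demote→Q1. Q0=[P2,P3] Q1=[P1] Q2=[]
t=3-6: P2@Q0 runs 3, rem=4, quantum used, demote→Q1. Q0=[P3] Q1=[P1,P2] Q2=[]
t=6-9: P3@Q0 runs 3, rem=1, quantum used, demote→Q1. Q0=[] Q1=[P1,P2,P3] Q2=[]
t=9-13: P1@Q1 runs 4, rem=0, completes. Q0=[] Q1=[P2,P3] Q2=[]
t=13-17: P2@Q1 runs 4, rem=0, completes. Q0=[] Q1=[P3] Q2=[]
t=17-18: P3@Q1 runs 1, rem=0, completes. Q0=[] Q1=[] Q2=[]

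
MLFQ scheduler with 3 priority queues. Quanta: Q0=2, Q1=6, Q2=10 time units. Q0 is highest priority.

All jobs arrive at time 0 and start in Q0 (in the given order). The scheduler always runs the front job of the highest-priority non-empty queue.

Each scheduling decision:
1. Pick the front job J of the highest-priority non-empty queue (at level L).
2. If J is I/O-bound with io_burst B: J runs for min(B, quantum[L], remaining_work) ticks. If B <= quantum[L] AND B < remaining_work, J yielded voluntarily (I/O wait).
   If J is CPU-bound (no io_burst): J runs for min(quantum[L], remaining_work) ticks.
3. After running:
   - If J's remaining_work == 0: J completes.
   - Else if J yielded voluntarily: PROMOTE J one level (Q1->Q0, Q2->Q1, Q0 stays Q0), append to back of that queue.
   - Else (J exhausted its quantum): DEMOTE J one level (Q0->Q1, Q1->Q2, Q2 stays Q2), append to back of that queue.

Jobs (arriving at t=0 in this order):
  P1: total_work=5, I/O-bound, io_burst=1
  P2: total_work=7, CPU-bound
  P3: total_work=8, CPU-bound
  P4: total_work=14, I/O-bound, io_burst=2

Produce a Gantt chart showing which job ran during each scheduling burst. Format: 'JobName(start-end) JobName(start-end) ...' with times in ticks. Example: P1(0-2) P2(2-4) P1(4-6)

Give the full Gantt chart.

Answer: P1(0-1) P2(1-3) P3(3-5) P4(5-7) P1(7-8) P4(8-10) P1(10-11) P4(11-13) P1(13-14) P4(14-16) P1(16-17) P4(17-19) P4(19-21) P4(21-23) P2(23-28) P3(28-34)

Derivation:
t=0-1: P1@Q0 runs 1, rem=4, I/O yield, promote→Q0. Q0=[P2,P3,P4,P1] Q1=[] Q2=[]
t=1-3: P2@Q0 runs 2, rem=5, quantum used, demote→Q1. Q0=[P3,P4,P1] Q1=[P2] Q2=[]
t=3-5: P3@Q0 runs 2, rem=6, quantum used, demote→Q1. Q0=[P4,P1] Q1=[P2,P3] Q2=[]
t=5-7: P4@Q0 runs 2, rem=12, I/O yield, promote→Q0. Q0=[P1,P4] Q1=[P2,P3] Q2=[]
t=7-8: P1@Q0 runs 1, rem=3, I/O yield, promote→Q0. Q0=[P4,P1] Q1=[P2,P3] Q2=[]
t=8-10: P4@Q0 runs 2, rem=10, I/O yield, promote→Q0. Q0=[P1,P4] Q1=[P2,P3] Q2=[]
t=10-11: P1@Q0 runs 1, rem=2, I/O yield, promote→Q0. Q0=[P4,P1] Q1=[P2,P3] Q2=[]
t=11-13: P4@Q0 runs 2, rem=8, I/O yield, promote→Q0. Q0=[P1,P4] Q1=[P2,P3] Q2=[]
t=13-14: P1@Q0 runs 1, rem=1, I/O yield, promote→Q0. Q0=[P4,P1] Q1=[P2,P3] Q2=[]
t=14-16: P4@Q0 runs 2, rem=6, I/O yield, promote→Q0. Q0=[P1,P4] Q1=[P2,P3] Q2=[]
t=16-17: P1@Q0 runs 1, rem=0, completes. Q0=[P4] Q1=[P2,P3] Q2=[]
t=17-19: P4@Q0 runs 2, rem=4, I/O yield, promote→Q0. Q0=[P4] Q1=[P2,P3] Q2=[]
t=19-21: P4@Q0 runs 2, rem=2, I/O yield, promote→Q0. Q0=[P4] Q1=[P2,P3] Q2=[]
t=21-23: P4@Q0 runs 2, rem=0, completes. Q0=[] Q1=[P2,P3] Q2=[]
t=23-28: P2@Q1 runs 5, rem=0, completes. Q0=[] Q1=[P3] Q2=[]
t=28-34: P3@Q1 runs 6, rem=0, completes. Q0=[] Q1=[] Q2=[]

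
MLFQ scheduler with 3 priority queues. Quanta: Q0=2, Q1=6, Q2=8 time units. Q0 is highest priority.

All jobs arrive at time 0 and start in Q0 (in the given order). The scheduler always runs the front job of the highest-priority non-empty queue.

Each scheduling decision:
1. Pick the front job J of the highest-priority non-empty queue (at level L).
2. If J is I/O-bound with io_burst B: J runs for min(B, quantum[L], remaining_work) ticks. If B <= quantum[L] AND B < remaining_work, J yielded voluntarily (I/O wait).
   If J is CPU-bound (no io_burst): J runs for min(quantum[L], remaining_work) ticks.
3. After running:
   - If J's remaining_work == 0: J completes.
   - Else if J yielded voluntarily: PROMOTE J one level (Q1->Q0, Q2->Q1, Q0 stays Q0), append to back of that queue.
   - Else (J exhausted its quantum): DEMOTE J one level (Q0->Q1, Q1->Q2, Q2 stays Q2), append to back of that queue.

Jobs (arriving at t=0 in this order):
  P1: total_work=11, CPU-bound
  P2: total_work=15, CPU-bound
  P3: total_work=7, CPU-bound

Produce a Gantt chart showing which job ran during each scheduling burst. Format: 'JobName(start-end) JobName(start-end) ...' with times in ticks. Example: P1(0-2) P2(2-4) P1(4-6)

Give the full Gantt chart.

Answer: P1(0-2) P2(2-4) P3(4-6) P1(6-12) P2(12-18) P3(18-23) P1(23-26) P2(26-33)

Derivation:
t=0-2: P1@Q0 runs 2, rem=9, quantum used, demote→Q1. Q0=[P2,P3] Q1=[P1] Q2=[]
t=2-4: P2@Q0 runs 2, rem=13, quantum used, demote→Q1. Q0=[P3] Q1=[P1,P2] Q2=[]
t=4-6: P3@Q0 runs 2, rem=5, quantum used, demote→Q1. Q0=[] Q1=[P1,P2,P3] Q2=[]
t=6-12: P1@Q1 runs 6, rem=3, quantum used, demote→Q2. Q0=[] Q1=[P2,P3] Q2=[P1]
t=12-18: P2@Q1 runs 6, rem=7, quantum used, demote→Q2. Q0=[] Q1=[P3] Q2=[P1,P2]
t=18-23: P3@Q1 runs 5, rem=0, completes. Q0=[] Q1=[] Q2=[P1,P2]
t=23-26: P1@Q2 runs 3, rem=0, completes. Q0=[] Q1=[] Q2=[P2]
t=26-33: P2@Q2 runs 7, rem=0, completes. Q0=[] Q1=[] Q2=[]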